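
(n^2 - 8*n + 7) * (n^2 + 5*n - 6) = n^4 - 3*n^3 - 39*n^2 + 83*n - 42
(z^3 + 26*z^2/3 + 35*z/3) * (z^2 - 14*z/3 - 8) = z^5 + 4*z^4 - 331*z^3/9 - 1114*z^2/9 - 280*z/3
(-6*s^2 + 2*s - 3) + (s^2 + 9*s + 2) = -5*s^2 + 11*s - 1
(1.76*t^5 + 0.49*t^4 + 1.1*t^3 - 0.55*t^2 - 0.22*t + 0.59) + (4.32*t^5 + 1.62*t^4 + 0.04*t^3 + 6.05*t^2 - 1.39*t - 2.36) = 6.08*t^5 + 2.11*t^4 + 1.14*t^3 + 5.5*t^2 - 1.61*t - 1.77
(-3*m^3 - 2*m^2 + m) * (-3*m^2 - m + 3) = 9*m^5 + 9*m^4 - 10*m^3 - 7*m^2 + 3*m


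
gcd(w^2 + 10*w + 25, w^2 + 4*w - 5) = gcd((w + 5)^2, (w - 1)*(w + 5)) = w + 5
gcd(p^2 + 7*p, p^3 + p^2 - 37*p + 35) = p + 7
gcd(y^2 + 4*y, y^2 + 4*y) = y^2 + 4*y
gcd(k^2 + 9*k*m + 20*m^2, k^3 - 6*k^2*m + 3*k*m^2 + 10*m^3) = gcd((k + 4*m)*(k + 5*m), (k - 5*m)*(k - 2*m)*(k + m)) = 1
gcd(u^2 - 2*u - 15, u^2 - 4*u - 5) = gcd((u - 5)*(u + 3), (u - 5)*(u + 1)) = u - 5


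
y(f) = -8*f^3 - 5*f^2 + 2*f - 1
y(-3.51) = 276.33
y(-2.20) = 55.58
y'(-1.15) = -18.24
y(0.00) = -1.00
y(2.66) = -181.63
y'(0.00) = 2.00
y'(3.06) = -253.33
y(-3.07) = 177.21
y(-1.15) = 2.25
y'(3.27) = -287.33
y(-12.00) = 13079.00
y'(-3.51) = -258.58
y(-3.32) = 230.00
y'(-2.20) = -92.16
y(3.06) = -270.92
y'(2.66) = -194.41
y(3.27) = -327.65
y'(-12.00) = -3334.00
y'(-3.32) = -229.34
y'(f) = -24*f^2 - 10*f + 2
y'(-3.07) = -193.50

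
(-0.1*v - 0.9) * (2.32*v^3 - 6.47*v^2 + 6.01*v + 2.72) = -0.232*v^4 - 1.441*v^3 + 5.222*v^2 - 5.681*v - 2.448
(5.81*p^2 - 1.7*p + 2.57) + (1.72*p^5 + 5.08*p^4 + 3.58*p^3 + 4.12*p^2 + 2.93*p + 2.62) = 1.72*p^5 + 5.08*p^4 + 3.58*p^3 + 9.93*p^2 + 1.23*p + 5.19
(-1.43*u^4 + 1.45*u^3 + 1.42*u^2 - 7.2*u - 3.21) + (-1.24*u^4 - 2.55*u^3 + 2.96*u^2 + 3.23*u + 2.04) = -2.67*u^4 - 1.1*u^3 + 4.38*u^2 - 3.97*u - 1.17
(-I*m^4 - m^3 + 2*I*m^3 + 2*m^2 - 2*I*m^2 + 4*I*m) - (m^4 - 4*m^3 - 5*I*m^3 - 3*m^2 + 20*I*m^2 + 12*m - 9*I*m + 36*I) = -m^4 - I*m^4 + 3*m^3 + 7*I*m^3 + 5*m^2 - 22*I*m^2 - 12*m + 13*I*m - 36*I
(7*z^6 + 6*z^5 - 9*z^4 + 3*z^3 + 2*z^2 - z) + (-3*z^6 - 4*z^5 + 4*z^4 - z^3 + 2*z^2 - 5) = 4*z^6 + 2*z^5 - 5*z^4 + 2*z^3 + 4*z^2 - z - 5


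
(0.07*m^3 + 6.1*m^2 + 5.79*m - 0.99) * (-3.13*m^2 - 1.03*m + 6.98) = -0.2191*m^5 - 19.1651*m^4 - 23.9171*m^3 + 39.713*m^2 + 41.4339*m - 6.9102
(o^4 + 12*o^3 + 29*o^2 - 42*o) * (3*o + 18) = 3*o^5 + 54*o^4 + 303*o^3 + 396*o^2 - 756*o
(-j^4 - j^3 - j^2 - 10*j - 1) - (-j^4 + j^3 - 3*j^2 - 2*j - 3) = -2*j^3 + 2*j^2 - 8*j + 2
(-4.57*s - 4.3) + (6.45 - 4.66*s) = 2.15 - 9.23*s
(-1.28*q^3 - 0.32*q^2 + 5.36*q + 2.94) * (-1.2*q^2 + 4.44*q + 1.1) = 1.536*q^5 - 5.2992*q^4 - 9.2608*q^3 + 19.9184*q^2 + 18.9496*q + 3.234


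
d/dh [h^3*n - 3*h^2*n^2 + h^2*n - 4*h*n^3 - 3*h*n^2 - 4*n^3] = n*(3*h^2 - 6*h*n + 2*h - 4*n^2 - 3*n)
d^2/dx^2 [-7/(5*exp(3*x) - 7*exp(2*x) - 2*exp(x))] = 7*(2*(-15*exp(2*x) + 14*exp(x) + 2)^2 + (-5*exp(2*x) + 7*exp(x) + 2)*(45*exp(2*x) - 28*exp(x) - 2))*exp(-x)/(-5*exp(2*x) + 7*exp(x) + 2)^3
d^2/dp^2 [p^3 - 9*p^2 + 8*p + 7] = 6*p - 18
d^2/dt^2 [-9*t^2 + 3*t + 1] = -18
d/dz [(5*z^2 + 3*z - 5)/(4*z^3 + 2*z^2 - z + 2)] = (-20*z^4 - 24*z^3 + 49*z^2 + 40*z + 1)/(16*z^6 + 16*z^5 - 4*z^4 + 12*z^3 + 9*z^2 - 4*z + 4)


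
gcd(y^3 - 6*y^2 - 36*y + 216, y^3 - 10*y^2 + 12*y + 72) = y^2 - 12*y + 36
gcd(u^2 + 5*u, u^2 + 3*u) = u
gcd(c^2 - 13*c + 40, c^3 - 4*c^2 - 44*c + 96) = c - 8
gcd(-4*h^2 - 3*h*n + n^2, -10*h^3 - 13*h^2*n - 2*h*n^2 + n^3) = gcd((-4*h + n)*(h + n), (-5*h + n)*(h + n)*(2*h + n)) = h + n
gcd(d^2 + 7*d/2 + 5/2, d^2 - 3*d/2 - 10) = d + 5/2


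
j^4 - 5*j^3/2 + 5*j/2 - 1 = (j - 2)*(j - 1)*(j - 1/2)*(j + 1)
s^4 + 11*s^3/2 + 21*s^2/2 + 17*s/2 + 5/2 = (s + 1)^3*(s + 5/2)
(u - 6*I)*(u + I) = u^2 - 5*I*u + 6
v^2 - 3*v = v*(v - 3)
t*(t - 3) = t^2 - 3*t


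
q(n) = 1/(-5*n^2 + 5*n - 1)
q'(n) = (10*n - 5)/(-5*n^2 + 5*n - 1)^2 = 5*(2*n - 1)/(5*n^2 - 5*n + 1)^2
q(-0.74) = -0.13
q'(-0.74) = -0.22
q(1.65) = -0.16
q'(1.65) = 0.28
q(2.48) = -0.05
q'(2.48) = 0.05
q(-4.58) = -0.01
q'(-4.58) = -0.00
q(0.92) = -1.58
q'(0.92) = 10.52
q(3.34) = -0.02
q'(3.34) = 0.02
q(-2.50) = -0.02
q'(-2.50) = -0.01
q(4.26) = -0.01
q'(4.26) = 0.01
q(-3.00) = -0.02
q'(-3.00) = -0.00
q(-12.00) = 0.00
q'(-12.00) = 0.00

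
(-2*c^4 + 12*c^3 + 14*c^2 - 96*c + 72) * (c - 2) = -2*c^5 + 16*c^4 - 10*c^3 - 124*c^2 + 264*c - 144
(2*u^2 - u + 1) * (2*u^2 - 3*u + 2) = 4*u^4 - 8*u^3 + 9*u^2 - 5*u + 2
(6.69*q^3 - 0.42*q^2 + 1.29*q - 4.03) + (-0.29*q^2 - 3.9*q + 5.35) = 6.69*q^3 - 0.71*q^2 - 2.61*q + 1.32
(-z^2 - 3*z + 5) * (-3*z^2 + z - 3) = 3*z^4 + 8*z^3 - 15*z^2 + 14*z - 15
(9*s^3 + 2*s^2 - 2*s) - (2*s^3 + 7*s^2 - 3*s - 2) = 7*s^3 - 5*s^2 + s + 2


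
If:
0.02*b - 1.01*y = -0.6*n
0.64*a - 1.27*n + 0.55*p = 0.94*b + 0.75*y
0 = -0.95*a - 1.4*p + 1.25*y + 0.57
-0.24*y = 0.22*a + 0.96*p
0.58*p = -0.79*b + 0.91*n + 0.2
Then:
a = 0.98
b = 0.46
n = 0.03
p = -0.23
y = 0.03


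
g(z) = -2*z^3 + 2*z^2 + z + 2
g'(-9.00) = -521.00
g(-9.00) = 1613.00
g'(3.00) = -41.00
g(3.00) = -31.00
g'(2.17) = -18.57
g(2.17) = -6.85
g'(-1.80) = -25.64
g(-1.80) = 18.34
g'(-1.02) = -9.32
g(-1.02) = 5.18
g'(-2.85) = -59.14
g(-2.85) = 61.69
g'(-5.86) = -228.48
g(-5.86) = 467.28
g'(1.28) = -3.71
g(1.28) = 2.36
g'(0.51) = 1.48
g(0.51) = 2.76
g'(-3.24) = -74.95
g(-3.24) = 87.78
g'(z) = -6*z^2 + 4*z + 1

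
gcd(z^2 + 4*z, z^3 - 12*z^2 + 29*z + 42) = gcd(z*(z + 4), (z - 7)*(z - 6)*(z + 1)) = 1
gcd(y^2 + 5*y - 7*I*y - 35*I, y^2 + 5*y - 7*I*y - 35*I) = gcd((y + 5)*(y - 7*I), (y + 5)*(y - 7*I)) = y^2 + y*(5 - 7*I) - 35*I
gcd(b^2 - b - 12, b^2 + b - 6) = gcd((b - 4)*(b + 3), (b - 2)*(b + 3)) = b + 3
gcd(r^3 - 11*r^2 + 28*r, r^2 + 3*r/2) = r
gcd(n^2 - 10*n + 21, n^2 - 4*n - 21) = n - 7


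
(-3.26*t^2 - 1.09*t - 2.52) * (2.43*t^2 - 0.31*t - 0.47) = -7.9218*t^4 - 1.6381*t^3 - 4.2535*t^2 + 1.2935*t + 1.1844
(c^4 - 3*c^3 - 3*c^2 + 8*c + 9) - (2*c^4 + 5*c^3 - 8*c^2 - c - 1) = -c^4 - 8*c^3 + 5*c^2 + 9*c + 10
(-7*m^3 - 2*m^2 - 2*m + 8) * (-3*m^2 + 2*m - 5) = 21*m^5 - 8*m^4 + 37*m^3 - 18*m^2 + 26*m - 40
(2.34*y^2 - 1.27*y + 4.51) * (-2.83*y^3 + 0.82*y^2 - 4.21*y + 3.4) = -6.6222*y^5 + 5.5129*y^4 - 23.6561*y^3 + 17.0009*y^2 - 23.3051*y + 15.334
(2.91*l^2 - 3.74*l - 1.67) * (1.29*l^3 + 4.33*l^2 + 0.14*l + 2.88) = 3.7539*l^5 + 7.7757*l^4 - 17.9411*l^3 + 0.626100000000001*l^2 - 11.005*l - 4.8096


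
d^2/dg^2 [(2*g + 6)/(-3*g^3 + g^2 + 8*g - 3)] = 4*(-(g + 3)*(-9*g^2 + 2*g + 8)^2 + (9*g^2 - 2*g + (g + 3)*(9*g - 1) - 8)*(3*g^3 - g^2 - 8*g + 3))/(3*g^3 - g^2 - 8*g + 3)^3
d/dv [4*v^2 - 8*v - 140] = 8*v - 8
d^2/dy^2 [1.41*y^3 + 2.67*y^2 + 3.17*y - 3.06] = 8.46*y + 5.34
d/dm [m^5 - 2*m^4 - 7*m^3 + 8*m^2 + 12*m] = 5*m^4 - 8*m^3 - 21*m^2 + 16*m + 12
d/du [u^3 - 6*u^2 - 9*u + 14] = 3*u^2 - 12*u - 9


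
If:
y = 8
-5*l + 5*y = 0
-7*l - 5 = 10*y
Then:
No Solution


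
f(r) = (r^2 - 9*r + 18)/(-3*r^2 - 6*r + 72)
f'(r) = (2*r - 9)/(-3*r^2 - 6*r + 72) + (6*r + 6)*(r^2 - 9*r + 18)/(-3*r^2 - 6*r + 72)^2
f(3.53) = -0.10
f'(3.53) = -0.34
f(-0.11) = 0.26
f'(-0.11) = -0.11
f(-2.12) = 0.58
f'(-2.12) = -0.24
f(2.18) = 0.07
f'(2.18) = -0.07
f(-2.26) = 0.62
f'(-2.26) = -0.26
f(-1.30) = 0.42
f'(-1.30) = -0.17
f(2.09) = 0.08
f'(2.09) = -0.07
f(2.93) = 0.01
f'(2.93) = -0.10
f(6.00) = 0.00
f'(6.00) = -0.04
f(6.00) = 0.00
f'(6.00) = -0.04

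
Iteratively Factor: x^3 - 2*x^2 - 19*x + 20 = (x + 4)*(x^2 - 6*x + 5) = (x - 1)*(x + 4)*(x - 5)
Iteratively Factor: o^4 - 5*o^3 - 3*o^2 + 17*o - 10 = (o - 1)*(o^3 - 4*o^2 - 7*o + 10) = (o - 1)^2*(o^2 - 3*o - 10) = (o - 5)*(o - 1)^2*(o + 2)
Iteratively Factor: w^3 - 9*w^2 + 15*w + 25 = (w - 5)*(w^2 - 4*w - 5) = (w - 5)^2*(w + 1)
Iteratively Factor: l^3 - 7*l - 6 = (l - 3)*(l^2 + 3*l + 2) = (l - 3)*(l + 2)*(l + 1)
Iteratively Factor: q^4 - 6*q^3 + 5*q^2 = (q - 5)*(q^3 - q^2) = (q - 5)*(q - 1)*(q^2) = q*(q - 5)*(q - 1)*(q)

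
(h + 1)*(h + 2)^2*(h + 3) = h^4 + 8*h^3 + 23*h^2 + 28*h + 12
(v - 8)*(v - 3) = v^2 - 11*v + 24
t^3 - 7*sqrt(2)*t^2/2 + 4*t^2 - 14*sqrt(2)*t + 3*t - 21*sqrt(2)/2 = (t + 1)*(t + 3)*(t - 7*sqrt(2)/2)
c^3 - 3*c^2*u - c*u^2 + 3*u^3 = (c - 3*u)*(c - u)*(c + u)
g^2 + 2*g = g*(g + 2)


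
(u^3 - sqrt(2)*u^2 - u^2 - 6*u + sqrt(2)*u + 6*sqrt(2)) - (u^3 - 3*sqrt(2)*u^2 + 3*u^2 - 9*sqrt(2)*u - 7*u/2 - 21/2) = -4*u^2 + 2*sqrt(2)*u^2 - 5*u/2 + 10*sqrt(2)*u + 6*sqrt(2) + 21/2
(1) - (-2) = 3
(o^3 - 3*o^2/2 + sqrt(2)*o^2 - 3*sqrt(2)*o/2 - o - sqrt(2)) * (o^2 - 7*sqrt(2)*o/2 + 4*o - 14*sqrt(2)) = o^5 - 5*sqrt(2)*o^4/2 + 5*o^4/2 - 14*o^3 - 25*sqrt(2)*o^3/4 - 43*o^2/2 + 35*sqrt(2)*o^2/2 + 10*sqrt(2)*o + 49*o + 28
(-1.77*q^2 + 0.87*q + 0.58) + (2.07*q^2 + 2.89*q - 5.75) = 0.3*q^2 + 3.76*q - 5.17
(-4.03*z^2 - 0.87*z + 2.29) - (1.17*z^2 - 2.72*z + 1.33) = -5.2*z^2 + 1.85*z + 0.96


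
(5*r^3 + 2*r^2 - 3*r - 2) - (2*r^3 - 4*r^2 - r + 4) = 3*r^3 + 6*r^2 - 2*r - 6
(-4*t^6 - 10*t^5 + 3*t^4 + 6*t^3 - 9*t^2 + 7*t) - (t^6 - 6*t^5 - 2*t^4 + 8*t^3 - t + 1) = -5*t^6 - 4*t^5 + 5*t^4 - 2*t^3 - 9*t^2 + 8*t - 1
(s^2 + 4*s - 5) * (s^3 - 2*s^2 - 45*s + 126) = s^5 + 2*s^4 - 58*s^3 - 44*s^2 + 729*s - 630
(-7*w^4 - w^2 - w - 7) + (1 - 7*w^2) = -7*w^4 - 8*w^2 - w - 6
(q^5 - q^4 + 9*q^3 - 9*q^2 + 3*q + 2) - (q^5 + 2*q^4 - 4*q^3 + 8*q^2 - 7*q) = -3*q^4 + 13*q^3 - 17*q^2 + 10*q + 2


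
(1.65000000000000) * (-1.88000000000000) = -3.10200000000000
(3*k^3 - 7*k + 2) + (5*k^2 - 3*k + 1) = 3*k^3 + 5*k^2 - 10*k + 3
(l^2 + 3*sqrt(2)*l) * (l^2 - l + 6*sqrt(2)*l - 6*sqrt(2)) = l^4 - l^3 + 9*sqrt(2)*l^3 - 9*sqrt(2)*l^2 + 36*l^2 - 36*l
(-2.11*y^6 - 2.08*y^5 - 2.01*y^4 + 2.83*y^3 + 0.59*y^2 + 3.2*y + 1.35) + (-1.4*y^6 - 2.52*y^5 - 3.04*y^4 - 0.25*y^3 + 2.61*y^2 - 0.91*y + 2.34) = -3.51*y^6 - 4.6*y^5 - 5.05*y^4 + 2.58*y^3 + 3.2*y^2 + 2.29*y + 3.69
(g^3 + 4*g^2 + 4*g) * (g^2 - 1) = g^5 + 4*g^4 + 3*g^3 - 4*g^2 - 4*g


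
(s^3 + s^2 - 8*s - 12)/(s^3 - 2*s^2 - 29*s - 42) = (s^2 - s - 6)/(s^2 - 4*s - 21)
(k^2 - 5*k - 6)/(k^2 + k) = (k - 6)/k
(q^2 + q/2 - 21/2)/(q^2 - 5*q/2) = (2*q^2 + q - 21)/(q*(2*q - 5))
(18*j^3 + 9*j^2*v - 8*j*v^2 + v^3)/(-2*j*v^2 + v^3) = (-18*j^3 - 9*j^2*v + 8*j*v^2 - v^3)/(v^2*(2*j - v))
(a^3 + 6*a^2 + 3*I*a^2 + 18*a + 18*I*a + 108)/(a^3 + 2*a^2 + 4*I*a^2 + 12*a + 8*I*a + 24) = (a^2 + 3*a*(2 - I) - 18*I)/(a^2 + 2*a*(1 - I) - 4*I)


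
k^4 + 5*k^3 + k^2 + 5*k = k*(k + 5)*(k - I)*(k + I)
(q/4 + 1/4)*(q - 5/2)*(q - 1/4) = q^3/4 - 7*q^2/16 - 17*q/32 + 5/32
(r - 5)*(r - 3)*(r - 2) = r^3 - 10*r^2 + 31*r - 30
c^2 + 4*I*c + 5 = (c - I)*(c + 5*I)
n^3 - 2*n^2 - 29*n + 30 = (n - 6)*(n - 1)*(n + 5)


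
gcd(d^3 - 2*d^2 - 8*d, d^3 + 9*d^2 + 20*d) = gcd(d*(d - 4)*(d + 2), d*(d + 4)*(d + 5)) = d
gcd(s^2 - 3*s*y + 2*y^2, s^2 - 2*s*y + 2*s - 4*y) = -s + 2*y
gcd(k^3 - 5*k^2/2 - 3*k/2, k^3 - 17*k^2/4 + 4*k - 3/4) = k - 3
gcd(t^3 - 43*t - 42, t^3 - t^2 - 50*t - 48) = t^2 + 7*t + 6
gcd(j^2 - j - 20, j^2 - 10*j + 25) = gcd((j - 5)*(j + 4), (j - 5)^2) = j - 5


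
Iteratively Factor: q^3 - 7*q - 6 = (q + 2)*(q^2 - 2*q - 3) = (q - 3)*(q + 2)*(q + 1)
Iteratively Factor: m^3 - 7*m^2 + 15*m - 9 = (m - 3)*(m^2 - 4*m + 3) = (m - 3)*(m - 1)*(m - 3)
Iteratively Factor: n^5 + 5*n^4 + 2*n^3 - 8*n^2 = (n - 1)*(n^4 + 6*n^3 + 8*n^2) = (n - 1)*(n + 2)*(n^3 + 4*n^2) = (n - 1)*(n + 2)*(n + 4)*(n^2) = n*(n - 1)*(n + 2)*(n + 4)*(n)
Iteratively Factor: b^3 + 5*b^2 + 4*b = (b)*(b^2 + 5*b + 4) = b*(b + 4)*(b + 1)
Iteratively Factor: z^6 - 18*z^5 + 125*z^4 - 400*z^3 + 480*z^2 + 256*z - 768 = (z + 1)*(z^5 - 19*z^4 + 144*z^3 - 544*z^2 + 1024*z - 768) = (z - 4)*(z + 1)*(z^4 - 15*z^3 + 84*z^2 - 208*z + 192) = (z - 4)^2*(z + 1)*(z^3 - 11*z^2 + 40*z - 48) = (z - 4)^3*(z + 1)*(z^2 - 7*z + 12) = (z - 4)^4*(z + 1)*(z - 3)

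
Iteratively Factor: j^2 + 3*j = (j + 3)*(j)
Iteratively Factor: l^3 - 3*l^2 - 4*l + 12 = (l - 3)*(l^2 - 4) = (l - 3)*(l - 2)*(l + 2)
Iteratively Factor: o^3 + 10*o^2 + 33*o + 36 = (o + 3)*(o^2 + 7*o + 12) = (o + 3)^2*(o + 4)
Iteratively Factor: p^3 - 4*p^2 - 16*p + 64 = (p + 4)*(p^2 - 8*p + 16) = (p - 4)*(p + 4)*(p - 4)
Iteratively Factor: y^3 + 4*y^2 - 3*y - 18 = (y + 3)*(y^2 + y - 6) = (y - 2)*(y + 3)*(y + 3)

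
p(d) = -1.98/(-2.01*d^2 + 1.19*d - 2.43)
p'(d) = -1.98*(4.02*d - 1.19)/(-2.01*d^2 + 1.19*d - 2.43)^2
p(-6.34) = 0.02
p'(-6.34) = 0.01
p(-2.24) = 0.13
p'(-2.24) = 0.09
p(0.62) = 0.80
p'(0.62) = -0.42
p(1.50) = 0.38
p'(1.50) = -0.36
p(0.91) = 0.66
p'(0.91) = -0.54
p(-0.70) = 0.47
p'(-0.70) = 0.44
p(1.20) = 0.51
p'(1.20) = -0.47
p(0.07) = 0.84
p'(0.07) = 0.32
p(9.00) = 0.01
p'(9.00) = -0.00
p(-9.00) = 0.01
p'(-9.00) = 0.00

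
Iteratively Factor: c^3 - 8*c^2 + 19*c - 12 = (c - 3)*(c^2 - 5*c + 4) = (c - 4)*(c - 3)*(c - 1)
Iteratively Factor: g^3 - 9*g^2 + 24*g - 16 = (g - 4)*(g^2 - 5*g + 4) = (g - 4)^2*(g - 1)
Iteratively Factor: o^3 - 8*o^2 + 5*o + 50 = (o + 2)*(o^2 - 10*o + 25) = (o - 5)*(o + 2)*(o - 5)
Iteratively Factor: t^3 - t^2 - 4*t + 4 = (t + 2)*(t^2 - 3*t + 2) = (t - 1)*(t + 2)*(t - 2)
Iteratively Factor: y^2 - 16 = (y + 4)*(y - 4)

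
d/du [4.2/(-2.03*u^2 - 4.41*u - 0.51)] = (17.052*u + 18.522)/(2.03*u^2 + 4.41*u + 0.51)^2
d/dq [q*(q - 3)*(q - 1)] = 3*q^2 - 8*q + 3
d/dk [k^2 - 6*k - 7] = 2*k - 6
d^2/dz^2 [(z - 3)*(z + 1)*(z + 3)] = 6*z + 2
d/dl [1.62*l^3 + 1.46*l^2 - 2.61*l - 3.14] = 4.86*l^2 + 2.92*l - 2.61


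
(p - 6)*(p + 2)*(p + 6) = p^3 + 2*p^2 - 36*p - 72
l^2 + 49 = (l - 7*I)*(l + 7*I)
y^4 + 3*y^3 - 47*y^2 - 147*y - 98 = (y - 7)*(y + 1)*(y + 2)*(y + 7)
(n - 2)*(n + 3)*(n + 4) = n^3 + 5*n^2 - 2*n - 24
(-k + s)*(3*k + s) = -3*k^2 + 2*k*s + s^2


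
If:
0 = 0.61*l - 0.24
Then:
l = 0.39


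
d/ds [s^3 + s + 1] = 3*s^2 + 1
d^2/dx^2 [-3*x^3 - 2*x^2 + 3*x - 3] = -18*x - 4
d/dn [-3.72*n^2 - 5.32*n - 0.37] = -7.44*n - 5.32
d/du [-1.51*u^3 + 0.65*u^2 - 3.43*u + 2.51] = -4.53*u^2 + 1.3*u - 3.43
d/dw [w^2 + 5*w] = 2*w + 5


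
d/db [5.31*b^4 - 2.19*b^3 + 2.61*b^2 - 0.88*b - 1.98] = 21.24*b^3 - 6.57*b^2 + 5.22*b - 0.88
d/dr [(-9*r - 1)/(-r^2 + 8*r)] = (-9*r^2 - 2*r + 8)/(r^2*(r^2 - 16*r + 64))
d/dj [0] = 0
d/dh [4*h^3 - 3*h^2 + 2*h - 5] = 12*h^2 - 6*h + 2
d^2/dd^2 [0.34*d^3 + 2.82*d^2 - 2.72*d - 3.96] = 2.04*d + 5.64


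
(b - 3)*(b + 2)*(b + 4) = b^3 + 3*b^2 - 10*b - 24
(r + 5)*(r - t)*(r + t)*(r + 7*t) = r^4 + 7*r^3*t + 5*r^3 - r^2*t^2 + 35*r^2*t - 7*r*t^3 - 5*r*t^2 - 35*t^3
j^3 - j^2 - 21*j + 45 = (j - 3)^2*(j + 5)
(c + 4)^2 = c^2 + 8*c + 16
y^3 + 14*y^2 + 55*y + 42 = (y + 1)*(y + 6)*(y + 7)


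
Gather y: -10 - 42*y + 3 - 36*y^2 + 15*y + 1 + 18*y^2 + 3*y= -18*y^2 - 24*y - 6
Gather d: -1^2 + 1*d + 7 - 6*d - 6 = -5*d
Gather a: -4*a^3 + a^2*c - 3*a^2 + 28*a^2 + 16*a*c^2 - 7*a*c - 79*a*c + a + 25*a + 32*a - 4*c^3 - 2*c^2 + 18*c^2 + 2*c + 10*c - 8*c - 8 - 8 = -4*a^3 + a^2*(c + 25) + a*(16*c^2 - 86*c + 58) - 4*c^3 + 16*c^2 + 4*c - 16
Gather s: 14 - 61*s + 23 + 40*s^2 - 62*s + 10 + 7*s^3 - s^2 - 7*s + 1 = 7*s^3 + 39*s^2 - 130*s + 48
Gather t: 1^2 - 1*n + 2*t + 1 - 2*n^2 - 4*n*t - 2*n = -2*n^2 - 3*n + t*(2 - 4*n) + 2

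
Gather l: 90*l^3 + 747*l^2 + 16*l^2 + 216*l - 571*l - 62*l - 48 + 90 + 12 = 90*l^3 + 763*l^2 - 417*l + 54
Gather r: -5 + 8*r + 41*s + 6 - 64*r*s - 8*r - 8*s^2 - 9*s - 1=-64*r*s - 8*s^2 + 32*s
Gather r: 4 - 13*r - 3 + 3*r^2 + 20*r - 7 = 3*r^2 + 7*r - 6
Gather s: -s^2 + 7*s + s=-s^2 + 8*s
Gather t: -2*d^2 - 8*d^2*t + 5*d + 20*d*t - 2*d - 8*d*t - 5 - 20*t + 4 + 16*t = -2*d^2 + 3*d + t*(-8*d^2 + 12*d - 4) - 1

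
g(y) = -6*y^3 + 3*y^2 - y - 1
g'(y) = -18*y^2 + 6*y - 1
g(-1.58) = 31.74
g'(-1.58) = -55.42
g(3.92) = -320.24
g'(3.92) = -254.08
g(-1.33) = 19.75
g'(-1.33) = -40.82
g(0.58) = -1.74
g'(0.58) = -3.58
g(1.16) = -7.49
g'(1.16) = -18.26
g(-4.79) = 732.04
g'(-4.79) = -442.73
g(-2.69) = 140.19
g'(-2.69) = -147.39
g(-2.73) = 146.17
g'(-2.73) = -151.53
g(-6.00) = 1409.00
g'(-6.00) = -685.00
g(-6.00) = 1409.00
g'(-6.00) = -685.00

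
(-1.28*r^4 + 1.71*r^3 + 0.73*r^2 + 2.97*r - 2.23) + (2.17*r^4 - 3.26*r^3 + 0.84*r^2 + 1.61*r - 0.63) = 0.89*r^4 - 1.55*r^3 + 1.57*r^2 + 4.58*r - 2.86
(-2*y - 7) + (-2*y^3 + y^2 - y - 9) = -2*y^3 + y^2 - 3*y - 16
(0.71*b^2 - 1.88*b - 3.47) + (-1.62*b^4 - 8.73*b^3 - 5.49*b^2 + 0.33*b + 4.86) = -1.62*b^4 - 8.73*b^3 - 4.78*b^2 - 1.55*b + 1.39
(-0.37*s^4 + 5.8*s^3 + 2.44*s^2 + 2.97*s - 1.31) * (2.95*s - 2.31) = -1.0915*s^5 + 17.9647*s^4 - 6.2*s^3 + 3.1251*s^2 - 10.7252*s + 3.0261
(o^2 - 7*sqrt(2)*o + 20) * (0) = 0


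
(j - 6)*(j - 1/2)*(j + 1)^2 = j^4 - 9*j^3/2 - 9*j^2 - j/2 + 3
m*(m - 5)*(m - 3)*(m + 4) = m^4 - 4*m^3 - 17*m^2 + 60*m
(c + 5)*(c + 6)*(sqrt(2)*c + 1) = sqrt(2)*c^3 + c^2 + 11*sqrt(2)*c^2 + 11*c + 30*sqrt(2)*c + 30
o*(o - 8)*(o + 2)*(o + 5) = o^4 - o^3 - 46*o^2 - 80*o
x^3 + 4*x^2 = x^2*(x + 4)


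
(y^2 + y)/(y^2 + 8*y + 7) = y/(y + 7)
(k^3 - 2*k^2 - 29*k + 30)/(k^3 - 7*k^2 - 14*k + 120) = (k^2 + 4*k - 5)/(k^2 - k - 20)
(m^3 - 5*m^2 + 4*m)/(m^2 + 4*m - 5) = m*(m - 4)/(m + 5)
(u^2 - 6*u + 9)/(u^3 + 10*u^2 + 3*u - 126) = (u - 3)/(u^2 + 13*u + 42)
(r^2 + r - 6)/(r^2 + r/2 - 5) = 2*(r + 3)/(2*r + 5)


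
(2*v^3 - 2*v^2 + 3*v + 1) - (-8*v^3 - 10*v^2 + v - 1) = 10*v^3 + 8*v^2 + 2*v + 2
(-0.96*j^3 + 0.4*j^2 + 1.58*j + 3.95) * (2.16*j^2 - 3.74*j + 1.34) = -2.0736*j^5 + 4.4544*j^4 + 0.6304*j^3 + 3.1588*j^2 - 12.6558*j + 5.293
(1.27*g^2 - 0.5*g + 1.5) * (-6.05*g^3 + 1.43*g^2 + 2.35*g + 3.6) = -7.6835*g^5 + 4.8411*g^4 - 6.8055*g^3 + 5.542*g^2 + 1.725*g + 5.4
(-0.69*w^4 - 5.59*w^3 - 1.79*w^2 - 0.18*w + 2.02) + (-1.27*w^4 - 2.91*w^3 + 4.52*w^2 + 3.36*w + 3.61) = -1.96*w^4 - 8.5*w^3 + 2.73*w^2 + 3.18*w + 5.63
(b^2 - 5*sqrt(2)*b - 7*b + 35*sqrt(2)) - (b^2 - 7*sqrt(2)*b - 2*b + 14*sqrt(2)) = -5*b + 2*sqrt(2)*b + 21*sqrt(2)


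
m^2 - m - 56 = (m - 8)*(m + 7)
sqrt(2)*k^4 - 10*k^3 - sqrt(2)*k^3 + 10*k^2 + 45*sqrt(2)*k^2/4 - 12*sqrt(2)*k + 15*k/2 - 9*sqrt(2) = (k - 3/2)*(k - 3*sqrt(2))*(k - 2*sqrt(2))*(sqrt(2)*k + sqrt(2)/2)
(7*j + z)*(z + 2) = 7*j*z + 14*j + z^2 + 2*z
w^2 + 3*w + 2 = (w + 1)*(w + 2)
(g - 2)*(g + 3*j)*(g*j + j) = g^3*j + 3*g^2*j^2 - g^2*j - 3*g*j^2 - 2*g*j - 6*j^2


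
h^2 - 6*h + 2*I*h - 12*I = (h - 6)*(h + 2*I)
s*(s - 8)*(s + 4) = s^3 - 4*s^2 - 32*s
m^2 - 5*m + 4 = (m - 4)*(m - 1)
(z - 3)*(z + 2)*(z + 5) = z^3 + 4*z^2 - 11*z - 30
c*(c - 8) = c^2 - 8*c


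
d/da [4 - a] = -1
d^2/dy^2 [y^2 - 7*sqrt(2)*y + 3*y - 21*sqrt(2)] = 2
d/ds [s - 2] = 1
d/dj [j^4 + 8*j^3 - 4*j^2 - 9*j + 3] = 4*j^3 + 24*j^2 - 8*j - 9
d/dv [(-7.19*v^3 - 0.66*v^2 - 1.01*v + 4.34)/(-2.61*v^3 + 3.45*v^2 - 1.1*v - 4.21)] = (-7.105427357601e-15*v^5 - 26.5281*v^4 + 10.5458*v^3 + 129.0024*v^2 - 24.3888*v + 9.0261)/(6.8121*v^6 - 18.009*v^5 + 17.6445*v^4 + 14.3862*v^3 - 27.839*v^2 + 9.262*v + 17.7241)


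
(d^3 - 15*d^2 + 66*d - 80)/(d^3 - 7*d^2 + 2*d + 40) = (d^2 - 10*d + 16)/(d^2 - 2*d - 8)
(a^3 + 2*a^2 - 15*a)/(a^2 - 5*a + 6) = a*(a + 5)/(a - 2)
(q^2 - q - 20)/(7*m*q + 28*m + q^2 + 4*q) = (q - 5)/(7*m + q)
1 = 1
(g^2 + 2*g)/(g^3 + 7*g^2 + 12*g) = (g + 2)/(g^2 + 7*g + 12)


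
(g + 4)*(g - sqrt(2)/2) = g^2 - sqrt(2)*g/2 + 4*g - 2*sqrt(2)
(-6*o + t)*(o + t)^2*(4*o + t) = -24*o^4 - 50*o^3*t - 27*o^2*t^2 + t^4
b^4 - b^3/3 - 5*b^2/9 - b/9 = b*(b - 1)*(b + 1/3)^2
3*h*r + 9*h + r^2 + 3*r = (3*h + r)*(r + 3)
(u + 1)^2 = u^2 + 2*u + 1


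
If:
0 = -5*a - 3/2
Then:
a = -3/10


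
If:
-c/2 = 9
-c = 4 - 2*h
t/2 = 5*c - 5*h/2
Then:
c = -18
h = -7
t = -145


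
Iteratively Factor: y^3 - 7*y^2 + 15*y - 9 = (y - 1)*(y^2 - 6*y + 9) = (y - 3)*(y - 1)*(y - 3)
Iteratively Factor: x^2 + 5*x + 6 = (x + 3)*(x + 2)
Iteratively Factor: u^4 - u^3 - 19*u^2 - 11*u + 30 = (u - 1)*(u^3 - 19*u - 30) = (u - 1)*(u + 3)*(u^2 - 3*u - 10) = (u - 5)*(u - 1)*(u + 3)*(u + 2)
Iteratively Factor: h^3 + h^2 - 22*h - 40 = (h + 2)*(h^2 - h - 20) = (h - 5)*(h + 2)*(h + 4)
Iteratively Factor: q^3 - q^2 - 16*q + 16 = (q - 1)*(q^2 - 16) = (q - 1)*(q + 4)*(q - 4)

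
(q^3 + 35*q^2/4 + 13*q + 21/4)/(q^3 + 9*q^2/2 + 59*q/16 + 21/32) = 8*(q^2 + 8*q + 7)/(8*q^2 + 30*q + 7)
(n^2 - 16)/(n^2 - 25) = (n^2 - 16)/(n^2 - 25)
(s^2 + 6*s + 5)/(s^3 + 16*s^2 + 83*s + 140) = (s + 1)/(s^2 + 11*s + 28)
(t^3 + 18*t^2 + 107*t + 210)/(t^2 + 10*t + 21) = (t^2 + 11*t + 30)/(t + 3)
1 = 1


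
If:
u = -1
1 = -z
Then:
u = -1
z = -1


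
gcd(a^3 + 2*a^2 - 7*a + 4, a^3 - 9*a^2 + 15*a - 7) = a^2 - 2*a + 1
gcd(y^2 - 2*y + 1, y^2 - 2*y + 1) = y^2 - 2*y + 1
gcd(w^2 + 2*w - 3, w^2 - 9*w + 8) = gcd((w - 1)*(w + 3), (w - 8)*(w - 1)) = w - 1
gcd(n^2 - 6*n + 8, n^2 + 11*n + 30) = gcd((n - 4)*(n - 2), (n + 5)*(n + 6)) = 1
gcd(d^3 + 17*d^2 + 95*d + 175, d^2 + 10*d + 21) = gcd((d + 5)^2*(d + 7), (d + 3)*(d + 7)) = d + 7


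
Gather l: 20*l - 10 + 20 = 20*l + 10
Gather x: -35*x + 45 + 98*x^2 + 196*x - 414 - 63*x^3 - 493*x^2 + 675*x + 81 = -63*x^3 - 395*x^2 + 836*x - 288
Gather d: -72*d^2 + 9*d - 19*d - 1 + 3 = -72*d^2 - 10*d + 2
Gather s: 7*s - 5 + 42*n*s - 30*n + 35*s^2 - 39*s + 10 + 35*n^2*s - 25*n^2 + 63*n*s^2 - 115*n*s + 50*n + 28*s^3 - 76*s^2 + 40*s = -25*n^2 + 20*n + 28*s^3 + s^2*(63*n - 41) + s*(35*n^2 - 73*n + 8) + 5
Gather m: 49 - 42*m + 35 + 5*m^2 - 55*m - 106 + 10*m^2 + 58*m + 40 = 15*m^2 - 39*m + 18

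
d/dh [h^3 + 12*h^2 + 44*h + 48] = 3*h^2 + 24*h + 44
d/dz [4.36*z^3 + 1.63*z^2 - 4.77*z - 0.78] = 13.08*z^2 + 3.26*z - 4.77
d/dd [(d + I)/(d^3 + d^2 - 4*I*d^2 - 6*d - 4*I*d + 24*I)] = (-2*d^3 + d^2*(-1 + I) + d*(-8 - 2*I) - 4 + 30*I)/(d^6 + d^5*(2 - 8*I) + d^4*(-27 - 16*I) + d^3*(-44 + 88*I) + d^2*(212 + 96*I) + d*(192 - 288*I) - 576)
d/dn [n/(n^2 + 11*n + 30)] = (30 - n^2)/(n^4 + 22*n^3 + 181*n^2 + 660*n + 900)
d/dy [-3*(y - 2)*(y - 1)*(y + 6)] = -9*y^2 - 18*y + 48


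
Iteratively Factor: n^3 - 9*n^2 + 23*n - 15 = (n - 3)*(n^2 - 6*n + 5) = (n - 3)*(n - 1)*(n - 5)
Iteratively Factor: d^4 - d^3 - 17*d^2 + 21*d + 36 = (d + 4)*(d^3 - 5*d^2 + 3*d + 9) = (d - 3)*(d + 4)*(d^2 - 2*d - 3) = (d - 3)*(d + 1)*(d + 4)*(d - 3)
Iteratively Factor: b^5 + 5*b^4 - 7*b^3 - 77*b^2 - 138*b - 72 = (b + 3)*(b^4 + 2*b^3 - 13*b^2 - 38*b - 24) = (b + 2)*(b + 3)*(b^3 - 13*b - 12) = (b + 2)*(b + 3)^2*(b^2 - 3*b - 4) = (b - 4)*(b + 2)*(b + 3)^2*(b + 1)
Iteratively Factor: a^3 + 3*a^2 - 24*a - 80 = (a - 5)*(a^2 + 8*a + 16) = (a - 5)*(a + 4)*(a + 4)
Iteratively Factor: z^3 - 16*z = (z + 4)*(z^2 - 4*z) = (z - 4)*(z + 4)*(z)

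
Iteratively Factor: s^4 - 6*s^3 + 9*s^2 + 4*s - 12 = (s - 2)*(s^3 - 4*s^2 + s + 6) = (s - 3)*(s - 2)*(s^2 - s - 2) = (s - 3)*(s - 2)^2*(s + 1)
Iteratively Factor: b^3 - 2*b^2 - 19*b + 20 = (b - 5)*(b^2 + 3*b - 4) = (b - 5)*(b + 4)*(b - 1)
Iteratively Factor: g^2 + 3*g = (g)*(g + 3)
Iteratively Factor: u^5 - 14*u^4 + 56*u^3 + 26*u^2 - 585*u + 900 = (u - 4)*(u^4 - 10*u^3 + 16*u^2 + 90*u - 225) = (u - 4)*(u - 3)*(u^3 - 7*u^2 - 5*u + 75) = (u - 4)*(u - 3)*(u + 3)*(u^2 - 10*u + 25) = (u - 5)*(u - 4)*(u - 3)*(u + 3)*(u - 5)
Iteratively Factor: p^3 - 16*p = (p - 4)*(p^2 + 4*p) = (p - 4)*(p + 4)*(p)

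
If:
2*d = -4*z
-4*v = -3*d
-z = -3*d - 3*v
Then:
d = 0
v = 0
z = 0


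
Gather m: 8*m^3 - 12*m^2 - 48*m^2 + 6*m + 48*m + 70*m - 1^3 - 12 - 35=8*m^3 - 60*m^2 + 124*m - 48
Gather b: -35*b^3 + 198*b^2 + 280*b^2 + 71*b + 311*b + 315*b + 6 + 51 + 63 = -35*b^3 + 478*b^2 + 697*b + 120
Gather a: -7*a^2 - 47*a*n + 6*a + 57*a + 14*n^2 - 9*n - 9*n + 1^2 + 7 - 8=-7*a^2 + a*(63 - 47*n) + 14*n^2 - 18*n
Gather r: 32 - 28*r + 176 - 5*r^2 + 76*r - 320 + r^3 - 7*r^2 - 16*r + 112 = r^3 - 12*r^2 + 32*r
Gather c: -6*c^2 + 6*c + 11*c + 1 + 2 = -6*c^2 + 17*c + 3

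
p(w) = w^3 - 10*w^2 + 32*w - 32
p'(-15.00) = 1007.00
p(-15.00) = -6137.00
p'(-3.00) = 119.00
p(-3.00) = -245.00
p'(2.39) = 1.34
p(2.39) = 1.01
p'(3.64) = -1.05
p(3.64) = 0.21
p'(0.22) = 27.75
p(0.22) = -25.43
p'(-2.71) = 108.23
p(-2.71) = -212.06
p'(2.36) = 1.51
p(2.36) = 0.97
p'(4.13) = 0.57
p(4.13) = 0.04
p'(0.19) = 28.31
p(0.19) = -26.27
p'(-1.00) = 55.00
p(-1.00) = -75.00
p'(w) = 3*w^2 - 20*w + 32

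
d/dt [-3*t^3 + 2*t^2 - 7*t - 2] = -9*t^2 + 4*t - 7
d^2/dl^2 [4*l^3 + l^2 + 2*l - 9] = 24*l + 2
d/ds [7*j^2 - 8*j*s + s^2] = -8*j + 2*s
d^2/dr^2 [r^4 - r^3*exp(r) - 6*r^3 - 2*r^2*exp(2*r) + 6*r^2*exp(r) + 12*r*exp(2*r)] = -r^3*exp(r) - 8*r^2*exp(2*r) + 12*r^2 + 32*r*exp(2*r) + 18*r*exp(r) - 36*r + 44*exp(2*r) + 12*exp(r)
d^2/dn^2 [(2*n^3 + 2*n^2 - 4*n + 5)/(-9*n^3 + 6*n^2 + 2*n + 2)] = 4*(-135*n^6 + 432*n^5 - 1701*n^4 + 1082*n^3 + 105*n^2 - 309*n + 8)/(729*n^9 - 1458*n^8 + 486*n^7 - 54*n^6 + 540*n^5 - 72*n^4 - 44*n^3 - 96*n^2 - 24*n - 8)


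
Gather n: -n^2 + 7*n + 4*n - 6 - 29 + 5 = -n^2 + 11*n - 30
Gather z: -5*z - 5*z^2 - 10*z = -5*z^2 - 15*z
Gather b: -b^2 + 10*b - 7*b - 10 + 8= -b^2 + 3*b - 2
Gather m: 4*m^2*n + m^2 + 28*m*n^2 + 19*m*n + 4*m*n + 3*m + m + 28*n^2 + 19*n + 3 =m^2*(4*n + 1) + m*(28*n^2 + 23*n + 4) + 28*n^2 + 19*n + 3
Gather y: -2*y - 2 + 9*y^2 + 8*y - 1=9*y^2 + 6*y - 3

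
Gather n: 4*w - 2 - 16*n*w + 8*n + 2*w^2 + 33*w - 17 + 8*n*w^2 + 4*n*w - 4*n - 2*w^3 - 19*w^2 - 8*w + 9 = n*(8*w^2 - 12*w + 4) - 2*w^3 - 17*w^2 + 29*w - 10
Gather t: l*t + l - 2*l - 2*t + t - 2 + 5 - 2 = -l + t*(l - 1) + 1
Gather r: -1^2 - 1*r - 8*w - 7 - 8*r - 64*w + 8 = -9*r - 72*w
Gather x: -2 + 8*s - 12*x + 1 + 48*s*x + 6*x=8*s + x*(48*s - 6) - 1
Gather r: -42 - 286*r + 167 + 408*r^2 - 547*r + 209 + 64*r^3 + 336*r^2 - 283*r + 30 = 64*r^3 + 744*r^2 - 1116*r + 364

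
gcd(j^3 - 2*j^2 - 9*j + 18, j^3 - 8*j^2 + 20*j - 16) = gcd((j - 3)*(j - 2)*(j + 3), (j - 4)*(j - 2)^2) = j - 2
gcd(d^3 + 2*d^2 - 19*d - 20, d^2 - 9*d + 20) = d - 4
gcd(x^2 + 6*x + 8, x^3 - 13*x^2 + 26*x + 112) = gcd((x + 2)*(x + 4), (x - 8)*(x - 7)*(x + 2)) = x + 2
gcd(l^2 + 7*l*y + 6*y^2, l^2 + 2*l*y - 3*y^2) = 1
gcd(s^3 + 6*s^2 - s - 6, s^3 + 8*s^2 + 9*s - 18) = s^2 + 5*s - 6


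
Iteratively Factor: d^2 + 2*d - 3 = (d + 3)*(d - 1)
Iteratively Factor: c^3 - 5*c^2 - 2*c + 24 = (c + 2)*(c^2 - 7*c + 12) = (c - 3)*(c + 2)*(c - 4)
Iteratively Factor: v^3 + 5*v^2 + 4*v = (v + 1)*(v^2 + 4*v) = v*(v + 1)*(v + 4)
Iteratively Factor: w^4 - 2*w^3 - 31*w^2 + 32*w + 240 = (w + 3)*(w^3 - 5*w^2 - 16*w + 80) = (w - 4)*(w + 3)*(w^2 - w - 20) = (w - 5)*(w - 4)*(w + 3)*(w + 4)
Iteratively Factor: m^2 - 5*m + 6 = (m - 2)*(m - 3)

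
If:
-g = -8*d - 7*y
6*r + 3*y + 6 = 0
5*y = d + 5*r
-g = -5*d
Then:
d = 70/59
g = 350/59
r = -44/59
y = -30/59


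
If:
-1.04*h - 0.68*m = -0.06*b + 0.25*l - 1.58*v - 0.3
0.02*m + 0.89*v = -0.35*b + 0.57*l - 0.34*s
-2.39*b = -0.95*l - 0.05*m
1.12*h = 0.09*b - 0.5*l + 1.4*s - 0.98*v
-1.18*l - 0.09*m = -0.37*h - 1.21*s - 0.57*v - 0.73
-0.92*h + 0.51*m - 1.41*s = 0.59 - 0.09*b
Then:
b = 0.34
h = -0.28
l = 0.79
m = 1.21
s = 0.22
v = 0.26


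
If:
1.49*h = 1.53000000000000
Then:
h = 1.03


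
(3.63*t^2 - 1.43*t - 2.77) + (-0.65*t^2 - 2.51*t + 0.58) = 2.98*t^2 - 3.94*t - 2.19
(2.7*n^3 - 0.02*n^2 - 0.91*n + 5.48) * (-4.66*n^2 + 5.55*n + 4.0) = -12.582*n^5 + 15.0782*n^4 + 14.9296*n^3 - 30.6673*n^2 + 26.774*n + 21.92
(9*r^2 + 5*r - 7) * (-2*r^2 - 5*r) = -18*r^4 - 55*r^3 - 11*r^2 + 35*r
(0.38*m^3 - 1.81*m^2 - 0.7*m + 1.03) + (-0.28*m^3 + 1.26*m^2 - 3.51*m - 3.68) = 0.1*m^3 - 0.55*m^2 - 4.21*m - 2.65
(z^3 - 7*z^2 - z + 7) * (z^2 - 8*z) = z^5 - 15*z^4 + 55*z^3 + 15*z^2 - 56*z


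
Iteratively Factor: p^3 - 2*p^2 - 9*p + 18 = (p - 2)*(p^2 - 9) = (p - 2)*(p + 3)*(p - 3)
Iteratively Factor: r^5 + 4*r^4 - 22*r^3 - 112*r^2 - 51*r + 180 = (r + 3)*(r^4 + r^3 - 25*r^2 - 37*r + 60) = (r + 3)^2*(r^3 - 2*r^2 - 19*r + 20) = (r - 5)*(r + 3)^2*(r^2 + 3*r - 4) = (r - 5)*(r - 1)*(r + 3)^2*(r + 4)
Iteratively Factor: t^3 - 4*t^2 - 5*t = (t + 1)*(t^2 - 5*t) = t*(t + 1)*(t - 5)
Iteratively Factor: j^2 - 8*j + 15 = (j - 3)*(j - 5)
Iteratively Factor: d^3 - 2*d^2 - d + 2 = (d + 1)*(d^2 - 3*d + 2) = (d - 2)*(d + 1)*(d - 1)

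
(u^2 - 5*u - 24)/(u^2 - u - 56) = (u + 3)/(u + 7)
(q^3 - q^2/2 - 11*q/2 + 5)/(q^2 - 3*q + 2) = q + 5/2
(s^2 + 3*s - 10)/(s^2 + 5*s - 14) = (s + 5)/(s + 7)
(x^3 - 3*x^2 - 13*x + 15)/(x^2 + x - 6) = (x^2 - 6*x + 5)/(x - 2)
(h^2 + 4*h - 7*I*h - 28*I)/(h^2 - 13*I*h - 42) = (h + 4)/(h - 6*I)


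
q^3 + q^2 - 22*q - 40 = (q - 5)*(q + 2)*(q + 4)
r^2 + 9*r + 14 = (r + 2)*(r + 7)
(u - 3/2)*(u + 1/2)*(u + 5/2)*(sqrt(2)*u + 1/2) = sqrt(2)*u^4 + u^3/2 + 3*sqrt(2)*u^3/2 - 13*sqrt(2)*u^2/4 + 3*u^2/4 - 15*sqrt(2)*u/8 - 13*u/8 - 15/16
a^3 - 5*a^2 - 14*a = a*(a - 7)*(a + 2)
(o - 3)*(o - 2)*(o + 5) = o^3 - 19*o + 30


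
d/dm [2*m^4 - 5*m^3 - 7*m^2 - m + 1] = 8*m^3 - 15*m^2 - 14*m - 1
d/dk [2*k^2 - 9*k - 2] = 4*k - 9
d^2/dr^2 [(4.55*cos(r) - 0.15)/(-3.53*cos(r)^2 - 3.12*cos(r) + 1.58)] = (-1.30921522522451*(1 - cos(r)^2)^2 + 1.28895184135977*cos(r)^5 + 0.770971599162178*cos(r)^3 - 1.96282981665233*cos(r)^2 - 2.99478638870773*cos(r) + 0.393812013951314)/(1.0*cos(r)^2 + 0.88385269121813*cos(r) - 0.447592067988669)^3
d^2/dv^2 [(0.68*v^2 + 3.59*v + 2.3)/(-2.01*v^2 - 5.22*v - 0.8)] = (-14.738526*v^3 - 49.19274*v^2 - 110.15604*v - 88.83256)/(8.120601*v^6 + 63.267966*v^5 + 174.004092*v^4 + 192.599208*v^3 + 69.25536*v^2 + 10.0224*v + 0.512)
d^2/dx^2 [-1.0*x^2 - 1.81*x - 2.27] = -2.00000000000000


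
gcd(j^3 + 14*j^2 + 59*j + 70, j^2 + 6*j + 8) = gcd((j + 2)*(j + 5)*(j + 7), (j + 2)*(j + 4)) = j + 2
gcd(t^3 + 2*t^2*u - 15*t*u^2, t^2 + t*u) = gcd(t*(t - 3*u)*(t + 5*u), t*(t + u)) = t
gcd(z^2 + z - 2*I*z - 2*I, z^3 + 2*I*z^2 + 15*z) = 1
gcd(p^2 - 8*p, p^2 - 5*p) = p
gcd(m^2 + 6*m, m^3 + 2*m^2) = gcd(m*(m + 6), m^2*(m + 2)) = m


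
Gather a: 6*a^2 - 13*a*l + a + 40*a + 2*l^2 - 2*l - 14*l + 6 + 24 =6*a^2 + a*(41 - 13*l) + 2*l^2 - 16*l + 30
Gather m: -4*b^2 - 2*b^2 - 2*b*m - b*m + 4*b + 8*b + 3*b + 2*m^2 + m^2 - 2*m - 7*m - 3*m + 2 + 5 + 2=-6*b^2 + 15*b + 3*m^2 + m*(-3*b - 12) + 9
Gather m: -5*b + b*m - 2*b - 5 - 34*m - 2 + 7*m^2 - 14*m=-7*b + 7*m^2 + m*(b - 48) - 7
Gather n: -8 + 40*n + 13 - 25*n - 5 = 15*n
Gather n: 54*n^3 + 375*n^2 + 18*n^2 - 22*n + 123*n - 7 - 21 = 54*n^3 + 393*n^2 + 101*n - 28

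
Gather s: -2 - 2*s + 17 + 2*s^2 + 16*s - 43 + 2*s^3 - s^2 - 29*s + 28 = 2*s^3 + s^2 - 15*s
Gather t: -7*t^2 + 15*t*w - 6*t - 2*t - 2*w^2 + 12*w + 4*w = -7*t^2 + t*(15*w - 8) - 2*w^2 + 16*w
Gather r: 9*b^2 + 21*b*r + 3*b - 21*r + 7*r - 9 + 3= 9*b^2 + 3*b + r*(21*b - 14) - 6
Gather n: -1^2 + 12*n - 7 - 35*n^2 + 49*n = -35*n^2 + 61*n - 8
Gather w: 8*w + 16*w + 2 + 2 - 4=24*w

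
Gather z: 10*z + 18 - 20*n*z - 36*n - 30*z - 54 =-36*n + z*(-20*n - 20) - 36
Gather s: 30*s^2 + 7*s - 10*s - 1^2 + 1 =30*s^2 - 3*s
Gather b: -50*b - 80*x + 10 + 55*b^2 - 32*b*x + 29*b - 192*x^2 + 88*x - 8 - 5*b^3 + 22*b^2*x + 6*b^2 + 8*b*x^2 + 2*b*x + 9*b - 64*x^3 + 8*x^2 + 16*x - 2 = -5*b^3 + b^2*(22*x + 61) + b*(8*x^2 - 30*x - 12) - 64*x^3 - 184*x^2 + 24*x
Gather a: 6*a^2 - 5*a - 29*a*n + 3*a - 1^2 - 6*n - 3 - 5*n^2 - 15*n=6*a^2 + a*(-29*n - 2) - 5*n^2 - 21*n - 4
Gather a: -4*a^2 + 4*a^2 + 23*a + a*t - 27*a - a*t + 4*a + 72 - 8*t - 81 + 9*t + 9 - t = 0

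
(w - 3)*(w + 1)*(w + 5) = w^3 + 3*w^2 - 13*w - 15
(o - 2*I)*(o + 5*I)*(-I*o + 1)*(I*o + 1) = o^4 + 3*I*o^3 + 11*o^2 + 3*I*o + 10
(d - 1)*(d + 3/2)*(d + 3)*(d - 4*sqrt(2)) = d^4 - 4*sqrt(2)*d^3 + 7*d^3/2 - 14*sqrt(2)*d^2 - 9*d/2 + 18*sqrt(2)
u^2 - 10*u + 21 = (u - 7)*(u - 3)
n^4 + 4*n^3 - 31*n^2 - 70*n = n*(n - 5)*(n + 2)*(n + 7)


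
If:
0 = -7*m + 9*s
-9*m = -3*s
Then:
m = 0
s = 0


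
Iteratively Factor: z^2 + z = (z + 1)*(z)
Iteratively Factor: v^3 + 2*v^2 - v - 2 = (v + 1)*(v^2 + v - 2) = (v - 1)*(v + 1)*(v + 2)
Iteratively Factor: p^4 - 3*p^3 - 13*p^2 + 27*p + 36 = (p + 3)*(p^3 - 6*p^2 + 5*p + 12) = (p + 1)*(p + 3)*(p^2 - 7*p + 12) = (p - 3)*(p + 1)*(p + 3)*(p - 4)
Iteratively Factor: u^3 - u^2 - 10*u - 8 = (u - 4)*(u^2 + 3*u + 2) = (u - 4)*(u + 1)*(u + 2)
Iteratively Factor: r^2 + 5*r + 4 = (r + 4)*(r + 1)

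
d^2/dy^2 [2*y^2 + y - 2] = 4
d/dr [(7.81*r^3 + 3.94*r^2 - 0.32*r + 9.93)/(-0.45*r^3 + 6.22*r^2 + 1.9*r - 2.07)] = (50.3512*r^4 + 29.39*r^3 - 25.6182*r^2 - 139.8408*r - 18.2046)/(0.2025*r^6 - 5.598*r^5 + 36.9784*r^4 + 25.499*r^3 - 22.1408*r^2 - 7.866*r + 4.2849)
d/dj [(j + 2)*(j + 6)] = 2*j + 8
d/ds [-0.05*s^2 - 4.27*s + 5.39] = -0.1*s - 4.27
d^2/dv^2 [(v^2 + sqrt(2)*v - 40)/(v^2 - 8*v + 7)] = 2*(sqrt(2)*v^3 + 8*v^3 - 141*v^2 - 21*sqrt(2)*v + 960*v - 2231 + 56*sqrt(2))/(v^6 - 24*v^5 + 213*v^4 - 848*v^3 + 1491*v^2 - 1176*v + 343)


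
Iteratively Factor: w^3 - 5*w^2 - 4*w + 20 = (w + 2)*(w^2 - 7*w + 10) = (w - 2)*(w + 2)*(w - 5)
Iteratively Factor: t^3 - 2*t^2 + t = (t)*(t^2 - 2*t + 1) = t*(t - 1)*(t - 1)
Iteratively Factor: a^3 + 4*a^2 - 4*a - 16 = (a + 2)*(a^2 + 2*a - 8) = (a + 2)*(a + 4)*(a - 2)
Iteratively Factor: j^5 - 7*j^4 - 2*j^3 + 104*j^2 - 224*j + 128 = (j - 1)*(j^4 - 6*j^3 - 8*j^2 + 96*j - 128) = (j - 1)*(j + 4)*(j^3 - 10*j^2 + 32*j - 32) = (j - 2)*(j - 1)*(j + 4)*(j^2 - 8*j + 16) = (j - 4)*(j - 2)*(j - 1)*(j + 4)*(j - 4)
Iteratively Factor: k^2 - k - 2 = (k - 2)*(k + 1)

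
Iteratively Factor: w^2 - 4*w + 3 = (w - 1)*(w - 3)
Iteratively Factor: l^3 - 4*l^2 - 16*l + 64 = (l + 4)*(l^2 - 8*l + 16) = (l - 4)*(l + 4)*(l - 4)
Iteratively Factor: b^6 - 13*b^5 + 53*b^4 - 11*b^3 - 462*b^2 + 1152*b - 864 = (b - 3)*(b^5 - 10*b^4 + 23*b^3 + 58*b^2 - 288*b + 288) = (b - 4)*(b - 3)*(b^4 - 6*b^3 - b^2 + 54*b - 72) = (b - 4)*(b - 3)*(b + 3)*(b^3 - 9*b^2 + 26*b - 24) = (b - 4)*(b - 3)^2*(b + 3)*(b^2 - 6*b + 8) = (b - 4)*(b - 3)^2*(b - 2)*(b + 3)*(b - 4)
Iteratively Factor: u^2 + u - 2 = (u - 1)*(u + 2)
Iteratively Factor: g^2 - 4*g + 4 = (g - 2)*(g - 2)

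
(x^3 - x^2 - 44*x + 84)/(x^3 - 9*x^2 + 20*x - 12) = (x + 7)/(x - 1)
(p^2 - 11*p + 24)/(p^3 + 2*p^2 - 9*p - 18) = (p - 8)/(p^2 + 5*p + 6)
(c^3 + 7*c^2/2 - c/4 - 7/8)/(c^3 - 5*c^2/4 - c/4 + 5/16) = 2*(2*c + 7)/(4*c - 5)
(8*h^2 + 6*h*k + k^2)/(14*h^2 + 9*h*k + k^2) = (4*h + k)/(7*h + k)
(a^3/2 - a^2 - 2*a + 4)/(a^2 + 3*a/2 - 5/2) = (a^3 - 2*a^2 - 4*a + 8)/(2*a^2 + 3*a - 5)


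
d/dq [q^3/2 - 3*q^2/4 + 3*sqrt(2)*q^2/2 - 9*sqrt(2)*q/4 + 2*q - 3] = 3*q^2/2 - 3*q/2 + 3*sqrt(2)*q - 9*sqrt(2)/4 + 2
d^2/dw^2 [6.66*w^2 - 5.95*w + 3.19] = 13.3200000000000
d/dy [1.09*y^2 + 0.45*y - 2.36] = 2.18*y + 0.45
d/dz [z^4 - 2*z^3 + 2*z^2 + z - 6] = 4*z^3 - 6*z^2 + 4*z + 1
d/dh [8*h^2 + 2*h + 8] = 16*h + 2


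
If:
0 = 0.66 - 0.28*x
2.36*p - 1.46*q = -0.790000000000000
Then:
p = 0.61864406779661*q - 0.334745762711864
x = 2.36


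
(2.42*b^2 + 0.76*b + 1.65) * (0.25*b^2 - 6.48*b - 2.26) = 0.605*b^4 - 15.4916*b^3 - 9.9815*b^2 - 12.4096*b - 3.729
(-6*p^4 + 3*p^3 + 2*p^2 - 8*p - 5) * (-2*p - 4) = 12*p^5 + 18*p^4 - 16*p^3 + 8*p^2 + 42*p + 20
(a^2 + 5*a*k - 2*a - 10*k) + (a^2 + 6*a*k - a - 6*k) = 2*a^2 + 11*a*k - 3*a - 16*k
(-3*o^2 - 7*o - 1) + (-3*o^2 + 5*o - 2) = -6*o^2 - 2*o - 3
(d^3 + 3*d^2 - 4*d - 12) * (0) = 0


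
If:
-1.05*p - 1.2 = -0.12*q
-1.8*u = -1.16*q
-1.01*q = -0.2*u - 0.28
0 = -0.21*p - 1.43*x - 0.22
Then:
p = -1.11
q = 0.32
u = 0.20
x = 0.01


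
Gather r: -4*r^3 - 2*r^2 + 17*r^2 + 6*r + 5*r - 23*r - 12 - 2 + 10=-4*r^3 + 15*r^2 - 12*r - 4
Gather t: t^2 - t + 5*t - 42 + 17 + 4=t^2 + 4*t - 21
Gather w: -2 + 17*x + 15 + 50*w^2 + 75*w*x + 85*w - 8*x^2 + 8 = 50*w^2 + w*(75*x + 85) - 8*x^2 + 17*x + 21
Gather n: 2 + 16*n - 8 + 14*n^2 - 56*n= 14*n^2 - 40*n - 6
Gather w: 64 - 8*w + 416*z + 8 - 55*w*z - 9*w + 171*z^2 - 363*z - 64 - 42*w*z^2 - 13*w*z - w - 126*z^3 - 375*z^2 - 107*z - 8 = w*(-42*z^2 - 68*z - 18) - 126*z^3 - 204*z^2 - 54*z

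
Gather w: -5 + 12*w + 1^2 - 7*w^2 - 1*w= -7*w^2 + 11*w - 4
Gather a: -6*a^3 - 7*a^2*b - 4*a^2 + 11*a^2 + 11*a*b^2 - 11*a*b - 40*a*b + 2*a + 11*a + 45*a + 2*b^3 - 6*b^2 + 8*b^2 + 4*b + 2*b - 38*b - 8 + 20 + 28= -6*a^3 + a^2*(7 - 7*b) + a*(11*b^2 - 51*b + 58) + 2*b^3 + 2*b^2 - 32*b + 40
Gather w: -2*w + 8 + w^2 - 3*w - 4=w^2 - 5*w + 4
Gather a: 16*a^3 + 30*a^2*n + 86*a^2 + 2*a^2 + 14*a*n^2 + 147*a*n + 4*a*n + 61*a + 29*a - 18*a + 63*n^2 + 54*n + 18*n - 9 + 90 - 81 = 16*a^3 + a^2*(30*n + 88) + a*(14*n^2 + 151*n + 72) + 63*n^2 + 72*n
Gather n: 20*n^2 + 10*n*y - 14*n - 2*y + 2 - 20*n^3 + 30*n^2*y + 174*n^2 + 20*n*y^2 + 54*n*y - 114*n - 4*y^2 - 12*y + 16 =-20*n^3 + n^2*(30*y + 194) + n*(20*y^2 + 64*y - 128) - 4*y^2 - 14*y + 18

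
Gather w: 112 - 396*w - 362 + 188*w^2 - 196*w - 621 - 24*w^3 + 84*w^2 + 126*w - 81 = -24*w^3 + 272*w^2 - 466*w - 952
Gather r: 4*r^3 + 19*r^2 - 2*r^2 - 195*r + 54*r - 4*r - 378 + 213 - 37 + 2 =4*r^3 + 17*r^2 - 145*r - 200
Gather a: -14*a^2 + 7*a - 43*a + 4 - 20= -14*a^2 - 36*a - 16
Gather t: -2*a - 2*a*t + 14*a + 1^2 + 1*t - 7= 12*a + t*(1 - 2*a) - 6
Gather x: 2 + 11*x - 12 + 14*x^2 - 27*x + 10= 14*x^2 - 16*x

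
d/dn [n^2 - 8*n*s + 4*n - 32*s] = 2*n - 8*s + 4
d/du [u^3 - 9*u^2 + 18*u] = 3*u^2 - 18*u + 18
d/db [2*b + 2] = 2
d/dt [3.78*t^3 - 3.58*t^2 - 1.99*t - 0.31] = 11.34*t^2 - 7.16*t - 1.99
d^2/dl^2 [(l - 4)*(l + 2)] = 2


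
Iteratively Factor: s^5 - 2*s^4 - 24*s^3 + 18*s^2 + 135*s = (s)*(s^4 - 2*s^3 - 24*s^2 + 18*s + 135) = s*(s - 5)*(s^3 + 3*s^2 - 9*s - 27) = s*(s - 5)*(s + 3)*(s^2 - 9) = s*(s - 5)*(s + 3)^2*(s - 3)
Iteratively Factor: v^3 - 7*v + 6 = (v - 2)*(v^2 + 2*v - 3) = (v - 2)*(v + 3)*(v - 1)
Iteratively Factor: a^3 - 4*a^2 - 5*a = (a)*(a^2 - 4*a - 5) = a*(a + 1)*(a - 5)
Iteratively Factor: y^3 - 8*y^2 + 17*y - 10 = (y - 2)*(y^2 - 6*y + 5) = (y - 2)*(y - 1)*(y - 5)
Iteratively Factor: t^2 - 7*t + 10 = (t - 2)*(t - 5)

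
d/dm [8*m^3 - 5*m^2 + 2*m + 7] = 24*m^2 - 10*m + 2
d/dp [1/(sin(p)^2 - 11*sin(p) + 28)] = (11 - 2*sin(p))*cos(p)/(sin(p)^2 - 11*sin(p) + 28)^2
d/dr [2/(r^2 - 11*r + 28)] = 2*(11 - 2*r)/(r^2 - 11*r + 28)^2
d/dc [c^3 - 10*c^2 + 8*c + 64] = 3*c^2 - 20*c + 8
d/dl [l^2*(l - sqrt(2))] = l*(3*l - 2*sqrt(2))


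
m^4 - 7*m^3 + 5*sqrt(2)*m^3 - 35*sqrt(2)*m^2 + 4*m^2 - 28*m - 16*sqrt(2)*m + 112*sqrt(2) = (m - 7)*(m - sqrt(2))*(m + 2*sqrt(2))*(m + 4*sqrt(2))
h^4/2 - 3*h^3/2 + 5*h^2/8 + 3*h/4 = h*(h/2 + 1/4)*(h - 2)*(h - 3/2)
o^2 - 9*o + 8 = (o - 8)*(o - 1)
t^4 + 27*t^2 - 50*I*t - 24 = (t - 4*I)*(t - I)^2*(t + 6*I)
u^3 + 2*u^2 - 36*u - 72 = (u - 6)*(u + 2)*(u + 6)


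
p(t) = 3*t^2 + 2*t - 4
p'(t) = 6*t + 2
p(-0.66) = -4.01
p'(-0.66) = -1.96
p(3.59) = 41.84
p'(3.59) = 23.54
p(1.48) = 5.53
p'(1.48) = 10.88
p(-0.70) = -3.93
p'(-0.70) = -2.20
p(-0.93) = -3.27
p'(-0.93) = -3.58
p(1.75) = 8.69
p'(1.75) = 12.50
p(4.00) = 52.00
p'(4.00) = 26.00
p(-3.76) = 30.89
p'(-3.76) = -20.56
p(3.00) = 29.00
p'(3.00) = 20.00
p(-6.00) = 92.00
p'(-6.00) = -34.00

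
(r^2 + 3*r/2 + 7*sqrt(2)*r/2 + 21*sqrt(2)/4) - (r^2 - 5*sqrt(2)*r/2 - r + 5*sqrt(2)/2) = 5*r/2 + 6*sqrt(2)*r + 11*sqrt(2)/4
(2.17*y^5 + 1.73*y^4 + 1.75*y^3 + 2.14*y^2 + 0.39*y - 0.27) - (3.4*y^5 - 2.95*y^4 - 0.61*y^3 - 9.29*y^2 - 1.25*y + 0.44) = -1.23*y^5 + 4.68*y^4 + 2.36*y^3 + 11.43*y^2 + 1.64*y - 0.71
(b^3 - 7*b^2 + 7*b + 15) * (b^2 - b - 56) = b^5 - 8*b^4 - 42*b^3 + 400*b^2 - 407*b - 840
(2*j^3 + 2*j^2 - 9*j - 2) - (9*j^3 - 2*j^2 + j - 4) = -7*j^3 + 4*j^2 - 10*j + 2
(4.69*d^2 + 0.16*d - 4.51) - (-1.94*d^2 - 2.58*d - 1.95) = 6.63*d^2 + 2.74*d - 2.56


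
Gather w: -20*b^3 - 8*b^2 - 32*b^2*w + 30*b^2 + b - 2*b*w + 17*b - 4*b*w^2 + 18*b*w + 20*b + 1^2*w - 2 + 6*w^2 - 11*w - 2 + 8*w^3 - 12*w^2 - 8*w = -20*b^3 + 22*b^2 + 38*b + 8*w^3 + w^2*(-4*b - 6) + w*(-32*b^2 + 16*b - 18) - 4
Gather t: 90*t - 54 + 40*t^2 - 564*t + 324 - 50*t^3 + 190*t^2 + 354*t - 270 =-50*t^3 + 230*t^2 - 120*t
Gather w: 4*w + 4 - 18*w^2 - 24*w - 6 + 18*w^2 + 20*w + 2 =0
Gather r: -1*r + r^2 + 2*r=r^2 + r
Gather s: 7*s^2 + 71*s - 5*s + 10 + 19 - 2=7*s^2 + 66*s + 27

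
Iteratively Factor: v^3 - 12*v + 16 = (v - 2)*(v^2 + 2*v - 8) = (v - 2)*(v + 4)*(v - 2)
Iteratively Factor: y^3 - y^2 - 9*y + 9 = (y - 1)*(y^2 - 9) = (y - 1)*(y + 3)*(y - 3)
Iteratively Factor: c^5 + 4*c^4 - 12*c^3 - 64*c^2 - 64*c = (c)*(c^4 + 4*c^3 - 12*c^2 - 64*c - 64) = c*(c + 2)*(c^3 + 2*c^2 - 16*c - 32) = c*(c - 4)*(c + 2)*(c^2 + 6*c + 8) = c*(c - 4)*(c + 2)*(c + 4)*(c + 2)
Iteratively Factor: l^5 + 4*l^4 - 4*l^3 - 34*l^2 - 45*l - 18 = (l + 2)*(l^4 + 2*l^3 - 8*l^2 - 18*l - 9) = (l + 1)*(l + 2)*(l^3 + l^2 - 9*l - 9) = (l + 1)^2*(l + 2)*(l^2 - 9) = (l - 3)*(l + 1)^2*(l + 2)*(l + 3)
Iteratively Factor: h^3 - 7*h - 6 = (h + 1)*(h^2 - h - 6) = (h + 1)*(h + 2)*(h - 3)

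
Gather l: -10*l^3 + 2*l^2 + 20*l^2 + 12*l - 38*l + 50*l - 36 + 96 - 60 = -10*l^3 + 22*l^2 + 24*l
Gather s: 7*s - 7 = 7*s - 7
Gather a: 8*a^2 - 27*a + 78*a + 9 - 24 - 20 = 8*a^2 + 51*a - 35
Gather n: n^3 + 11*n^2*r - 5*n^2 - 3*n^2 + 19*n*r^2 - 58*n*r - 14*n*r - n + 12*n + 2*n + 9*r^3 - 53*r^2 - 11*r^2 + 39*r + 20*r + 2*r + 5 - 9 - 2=n^3 + n^2*(11*r - 8) + n*(19*r^2 - 72*r + 13) + 9*r^3 - 64*r^2 + 61*r - 6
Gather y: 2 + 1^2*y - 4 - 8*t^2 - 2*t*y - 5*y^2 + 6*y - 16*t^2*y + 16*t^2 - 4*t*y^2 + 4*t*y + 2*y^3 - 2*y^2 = 8*t^2 + 2*y^3 + y^2*(-4*t - 7) + y*(-16*t^2 + 2*t + 7) - 2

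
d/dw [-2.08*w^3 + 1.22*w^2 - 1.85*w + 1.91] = -6.24*w^2 + 2.44*w - 1.85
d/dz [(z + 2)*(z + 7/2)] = 2*z + 11/2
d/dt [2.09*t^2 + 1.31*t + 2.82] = 4.18*t + 1.31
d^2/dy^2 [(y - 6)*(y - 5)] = 2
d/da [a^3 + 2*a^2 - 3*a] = 3*a^2 + 4*a - 3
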